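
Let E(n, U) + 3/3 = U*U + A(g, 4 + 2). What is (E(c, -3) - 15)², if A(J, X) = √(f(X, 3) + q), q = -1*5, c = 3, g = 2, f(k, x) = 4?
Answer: (7 - I)² ≈ 48.0 - 14.0*I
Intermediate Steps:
q = -5
A(J, X) = I (A(J, X) = √(4 - 5) = √(-1) = I)
E(n, U) = -1 + I + U² (E(n, U) = -1 + (U*U + I) = -1 + (U² + I) = -1 + (I + U²) = -1 + I + U²)
(E(c, -3) - 15)² = ((-1 + I + (-3)²) - 15)² = ((-1 + I + 9) - 15)² = ((8 + I) - 15)² = (-7 + I)²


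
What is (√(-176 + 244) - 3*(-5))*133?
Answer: 1995 + 266*√17 ≈ 3091.7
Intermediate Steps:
(√(-176 + 244) - 3*(-5))*133 = (√68 + 15)*133 = (2*√17 + 15)*133 = (15 + 2*√17)*133 = 1995 + 266*√17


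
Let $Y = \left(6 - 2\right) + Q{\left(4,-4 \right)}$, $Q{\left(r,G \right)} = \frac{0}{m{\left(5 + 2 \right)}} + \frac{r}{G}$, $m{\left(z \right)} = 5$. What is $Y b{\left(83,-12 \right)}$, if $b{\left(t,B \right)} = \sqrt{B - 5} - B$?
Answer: $36 + 3 i \sqrt{17} \approx 36.0 + 12.369 i$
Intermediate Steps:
$Q{\left(r,G \right)} = \frac{r}{G}$ ($Q{\left(r,G \right)} = \frac{0}{5} + \frac{r}{G} = 0 \cdot \frac{1}{5} + \frac{r}{G} = 0 + \frac{r}{G} = \frac{r}{G}$)
$b{\left(t,B \right)} = \sqrt{-5 + B} - B$
$Y = 3$ ($Y = \left(6 - 2\right) + \frac{4}{-4} = 4 + 4 \left(- \frac{1}{4}\right) = 4 - 1 = 3$)
$Y b{\left(83,-12 \right)} = 3 \left(\sqrt{-5 - 12} - -12\right) = 3 \left(\sqrt{-17} + 12\right) = 3 \left(i \sqrt{17} + 12\right) = 3 \left(12 + i \sqrt{17}\right) = 36 + 3 i \sqrt{17}$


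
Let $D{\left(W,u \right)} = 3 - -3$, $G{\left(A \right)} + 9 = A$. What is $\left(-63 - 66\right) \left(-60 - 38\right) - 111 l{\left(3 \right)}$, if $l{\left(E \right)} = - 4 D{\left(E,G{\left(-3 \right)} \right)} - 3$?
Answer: $15639$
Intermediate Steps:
$G{\left(A \right)} = -9 + A$
$D{\left(W,u \right)} = 6$ ($D{\left(W,u \right)} = 3 + 3 = 6$)
$l{\left(E \right)} = -27$ ($l{\left(E \right)} = \left(-4\right) 6 - 3 = -24 - 3 = -27$)
$\left(-63 - 66\right) \left(-60 - 38\right) - 111 l{\left(3 \right)} = \left(-63 - 66\right) \left(-60 - 38\right) - -2997 = \left(-129\right) \left(-98\right) + 2997 = 12642 + 2997 = 15639$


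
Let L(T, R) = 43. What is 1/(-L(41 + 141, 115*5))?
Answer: -1/43 ≈ -0.023256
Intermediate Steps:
1/(-L(41 + 141, 115*5)) = 1/(-1*43) = 1/(-43) = -1/43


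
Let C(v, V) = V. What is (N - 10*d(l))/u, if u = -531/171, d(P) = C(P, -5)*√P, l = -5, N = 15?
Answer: -285/59 - 950*I*√5/59 ≈ -4.8305 - 36.004*I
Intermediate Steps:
d(P) = -5*√P
u = -59/19 (u = -531*1/171 = -59/19 ≈ -3.1053)
(N - 10*d(l))/u = (15 - (-50)*√(-5))/(-59/19) = (15 - (-50)*I*√5)*(-19/59) = (15 + 50*I*√5)*(-19/59) = -285/59 - 950*I*√5/59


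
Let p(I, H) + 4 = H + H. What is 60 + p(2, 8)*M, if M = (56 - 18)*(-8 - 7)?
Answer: -6780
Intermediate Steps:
p(I, H) = -4 + 2*H (p(I, H) = -4 + (H + H) = -4 + 2*H)
M = -570 (M = 38*(-15) = -570)
60 + p(2, 8)*M = 60 + (-4 + 2*8)*(-570) = 60 + (-4 + 16)*(-570) = 60 + 12*(-570) = 60 - 6840 = -6780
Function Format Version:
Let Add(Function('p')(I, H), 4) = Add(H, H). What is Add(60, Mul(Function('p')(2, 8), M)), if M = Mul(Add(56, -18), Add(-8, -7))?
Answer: -6780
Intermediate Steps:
Function('p')(I, H) = Add(-4, Mul(2, H)) (Function('p')(I, H) = Add(-4, Add(H, H)) = Add(-4, Mul(2, H)))
M = -570 (M = Mul(38, -15) = -570)
Add(60, Mul(Function('p')(2, 8), M)) = Add(60, Mul(Add(-4, Mul(2, 8)), -570)) = Add(60, Mul(Add(-4, 16), -570)) = Add(60, Mul(12, -570)) = Add(60, -6840) = -6780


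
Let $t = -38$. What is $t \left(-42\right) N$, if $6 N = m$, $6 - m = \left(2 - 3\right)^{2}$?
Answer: $1330$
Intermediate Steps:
$m = 5$ ($m = 6 - \left(2 - 3\right)^{2} = 6 - \left(-1\right)^{2} = 6 - 1 = 5$)
$N = \frac{5}{6}$ ($N = \frac{1}{6} \cdot 5 = \frac{5}{6} \approx 0.83333$)
$t \left(-42\right) N = \left(-38\right) \left(-42\right) \frac{5}{6} = 1596 \cdot \frac{5}{6} = 1330$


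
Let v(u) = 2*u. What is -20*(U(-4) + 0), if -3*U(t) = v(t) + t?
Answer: -80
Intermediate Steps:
U(t) = -t (U(t) = -(2*t + t)/3 = -t)
-20*(U(-4) + 0) = -20*(-1*(-4) + 0) = -20*(4 + 0) = -20*4 = -80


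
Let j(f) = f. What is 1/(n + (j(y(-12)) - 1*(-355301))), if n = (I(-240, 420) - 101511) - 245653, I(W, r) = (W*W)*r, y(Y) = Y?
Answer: 1/24200125 ≈ 4.1322e-8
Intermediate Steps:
I(W, r) = r*W**2 (I(W, r) = W**2*r = r*W**2)
n = 23844836 (n = (420*(-240)**2 - 101511) - 245653 = (420*57600 - 101511) - 245653 = (24192000 - 101511) - 245653 = 24090489 - 245653 = 23844836)
1/(n + (j(y(-12)) - 1*(-355301))) = 1/(23844836 + (-12 - 1*(-355301))) = 1/(23844836 + (-12 + 355301)) = 1/(23844836 + 355289) = 1/24200125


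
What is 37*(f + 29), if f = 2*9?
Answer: 1739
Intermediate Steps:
f = 18
37*(f + 29) = 37*(18 + 29) = 37*47 = 1739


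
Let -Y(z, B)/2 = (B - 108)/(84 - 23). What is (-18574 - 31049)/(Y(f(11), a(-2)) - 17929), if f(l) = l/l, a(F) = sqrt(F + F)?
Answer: 3309885511359/1195639463225 - 12108012*I/1195639463225 ≈ 2.7683 - 1.0127e-5*I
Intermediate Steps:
a(F) = sqrt(2)*sqrt(F) (a(F) = sqrt(2*F) = sqrt(2)*sqrt(F))
f(l) = 1
Y(z, B) = 216/61 - 2*B/61 (Y(z, B) = -2*(B - 108)/(84 - 23) = -2*(-108 + B)/61 = -2*(-108/61 + B/61) = 216/61 - 2*B/61)
(-18574 - 31049)/(Y(f(11), a(-2)) - 17929) = (-18574 - 31049)/((216/61 - 2*sqrt(2)*sqrt(-2)/61) - 17929) = -49623/((216/61 - 2*sqrt(2)*I*sqrt(2)/61) - 17929) = -49623/((216/61 - 4*I/61) - 17929) = -49623*3721*(-1093453/61 + 4*I/61)/1195639463225 = -184647183*(-1093453/61 + 4*I/61)/1195639463225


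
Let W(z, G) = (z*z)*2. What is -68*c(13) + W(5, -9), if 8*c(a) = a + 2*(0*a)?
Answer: -121/2 ≈ -60.500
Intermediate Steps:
W(z, G) = 2*z² (W(z, G) = z²*2 = 2*z²)
c(a) = a/8 (c(a) = (a + 2*(0*a))/8 = (a + 2*0)/8 = (a + 0)/8 = a/8)
-68*c(13) + W(5, -9) = -17*13/2 + 2*5² = -68*13/8 + 2*25 = -221/2 + 50 = -121/2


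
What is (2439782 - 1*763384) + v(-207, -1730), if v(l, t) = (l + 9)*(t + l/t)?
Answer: 1746360877/865 ≈ 2.0189e+6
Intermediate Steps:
v(l, t) = (9 + l)*(t + l/t)
(2439782 - 1*763384) + v(-207, -1730) = (2439782 - 1*763384) + ((-207)**2 + 9*(-207) + (-1730)**2*(9 - 207))/(-1730) = (2439782 - 763384) - (42849 - 1863 + 2992900*(-198))/1730 = 1676398 - (42849 - 1863 - 592594200)/1730 = 1676398 - 1/1730*(-592553214) = 1676398 + 296276607/865 = 1746360877/865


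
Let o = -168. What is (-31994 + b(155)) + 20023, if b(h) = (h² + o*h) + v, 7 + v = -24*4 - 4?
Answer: -14093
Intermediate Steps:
v = -107 (v = -7 + (-24*4 - 4) = -7 + (-6*16 - 4) = -7 + (-96 - 4) = -7 - 100 = -107)
b(h) = -107 + h² - 168*h (b(h) = (h² - 168*h) - 107 = -107 + h² - 168*h)
(-31994 + b(155)) + 20023 = (-31994 + (-107 + 155² - 168*155)) + 20023 = (-31994 + (-107 + 24025 - 26040)) + 20023 = (-31994 - 2122) + 20023 = -34116 + 20023 = -14093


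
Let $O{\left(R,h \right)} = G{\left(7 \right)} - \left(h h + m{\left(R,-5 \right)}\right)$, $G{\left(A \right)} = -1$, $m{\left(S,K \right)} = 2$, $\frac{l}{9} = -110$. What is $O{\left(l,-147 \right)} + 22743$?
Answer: $1131$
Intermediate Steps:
$l = -990$ ($l = 9 \left(-110\right) = -990$)
$O{\left(R,h \right)} = -3 - h^{2}$ ($O{\left(R,h \right)} = -1 - \left(h h + 2\right) = -1 - \left(h^{2} + 2\right) = -1 - \left(2 + h^{2}\right) = -3 - h^{2}$)
$O{\left(l,-147 \right)} + 22743 = \left(-3 - \left(-147\right)^{2}\right) + 22743 = \left(-3 - 21609\right) + 22743 = -21612 + 22743 = 1131$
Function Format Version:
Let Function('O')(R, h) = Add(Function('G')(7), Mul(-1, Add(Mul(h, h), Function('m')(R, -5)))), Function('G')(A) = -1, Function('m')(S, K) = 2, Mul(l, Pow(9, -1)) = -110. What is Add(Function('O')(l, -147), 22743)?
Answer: 1131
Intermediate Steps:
l = -990 (l = Mul(9, -110) = -990)
Function('O')(R, h) = Add(-3, Mul(-1, Pow(h, 2))) (Function('O')(R, h) = Add(-1, Mul(-1, Add(Mul(h, h), 2))) = Add(-1, Mul(-1, Add(Pow(h, 2), 2))) = Add(-1, Mul(-1, Add(2, Pow(h, 2)))) = Add(-1, Add(-2, Mul(-1, Pow(h, 2)))) = Add(-3, Mul(-1, Pow(h, 2))))
Add(Function('O')(l, -147), 22743) = Add(Add(-3, Mul(-1, Pow(-147, 2))), 22743) = Add(Add(-3, Mul(-1, 21609)), 22743) = Add(Add(-3, -21609), 22743) = Add(-21612, 22743) = 1131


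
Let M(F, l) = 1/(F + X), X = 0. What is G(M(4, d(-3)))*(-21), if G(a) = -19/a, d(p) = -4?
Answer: 1596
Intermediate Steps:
M(F, l) = 1/F (M(F, l) = 1/(F + 0) = 1/F)
G(M(4, d(-3)))*(-21) = -19/(1/4)*(-21) = -19/¼*(-21) = -19*4*(-21) = -76*(-21) = 1596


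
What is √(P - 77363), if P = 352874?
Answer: √275511 ≈ 524.89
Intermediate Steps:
√(P - 77363) = √(352874 - 77363) = √275511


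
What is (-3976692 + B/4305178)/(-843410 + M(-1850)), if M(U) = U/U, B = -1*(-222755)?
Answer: 17120366688421/3631025871802 ≈ 4.7150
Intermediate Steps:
B = 222755
M(U) = 1
(-3976692 + B/4305178)/(-843410 + M(-1850)) = (-3976692 + 222755/4305178)/(-843410 + 1) = (-3976692 + 222755*(1/4305178))/(-843409) = (-3976692 + 222755/4305178)*(-1/843409) = -17120366688421/4305178*(-1/843409) = 17120366688421/3631025871802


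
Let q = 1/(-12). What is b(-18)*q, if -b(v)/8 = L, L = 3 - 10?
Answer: -14/3 ≈ -4.6667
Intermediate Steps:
L = -7
b(v) = 56 (b(v) = -8*(-7) = 56)
q = -1/12 ≈ -0.083333
b(-18)*q = 56*(-1/12) = -14/3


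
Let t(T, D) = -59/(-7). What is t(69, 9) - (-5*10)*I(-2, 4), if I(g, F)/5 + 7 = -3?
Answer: -17441/7 ≈ -2491.6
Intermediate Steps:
t(T, D) = 59/7 (t(T, D) = -59*(-⅐) = 59/7)
I(g, F) = -50 (I(g, F) = -35 + 5*(-3) = -35 - 15 = -50)
t(69, 9) - (-5*10)*I(-2, 4) = 59/7 - (-5*10)*(-50) = 59/7 - (-50)*(-50) = 59/7 - 1*2500 = 59/7 - 2500 = -17441/7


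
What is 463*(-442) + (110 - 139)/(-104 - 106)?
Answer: -42975631/210 ≈ -2.0465e+5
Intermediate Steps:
463*(-442) + (110 - 139)/(-104 - 106) = -204646 - 29/(-210) = -204646 - 29*(-1/210) = -204646 + 29/210 = -42975631/210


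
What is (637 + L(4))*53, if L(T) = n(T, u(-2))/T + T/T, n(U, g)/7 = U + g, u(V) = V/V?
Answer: 137111/4 ≈ 34278.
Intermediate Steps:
u(V) = 1
n(U, g) = 7*U + 7*g (n(U, g) = 7*(U + g) = 7*U + 7*g)
L(T) = 1 + (7 + 7*T)/T (L(T) = (7*T + 7*1)/T + T/T = (7*T + 7)/T + 1 = (7 + 7*T)/T + 1 = 1 + (7 + 7*T)/T)
(637 + L(4))*53 = (637 + (8 + 7/4))*53 = (637 + 39/4)*53 = (2587/4)*53 = 137111/4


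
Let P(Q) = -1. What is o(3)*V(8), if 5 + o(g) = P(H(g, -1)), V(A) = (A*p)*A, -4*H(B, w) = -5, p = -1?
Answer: 384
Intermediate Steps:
H(B, w) = 5/4 (H(B, w) = -¼*(-5) = 5/4)
V(A) = -A² (V(A) = (A*(-1))*A = (-A)*A = -A²)
o(g) = -6 (o(g) = -5 - 1 = -6)
o(3)*V(8) = -(-6)*8² = -(-6)*64 = -6*(-64) = 384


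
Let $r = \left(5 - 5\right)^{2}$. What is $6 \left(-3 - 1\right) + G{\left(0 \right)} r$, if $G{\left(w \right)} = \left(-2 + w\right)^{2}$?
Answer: $-24$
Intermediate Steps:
$r = 0$ ($r = 0^{2} = 0$)
$6 \left(-3 - 1\right) + G{\left(0 \right)} r = 6 \left(-3 - 1\right) + \left(-2 + 0\right)^{2} \cdot 0 = 6 \left(-4\right) + \left(-2\right)^{2} \cdot 0 = -24 + 4 \cdot 0 = -24 + 0 = -24$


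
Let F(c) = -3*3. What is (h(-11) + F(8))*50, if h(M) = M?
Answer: -1000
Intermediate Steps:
F(c) = -9
(h(-11) + F(8))*50 = (-11 - 9)*50 = -20*50 = -1000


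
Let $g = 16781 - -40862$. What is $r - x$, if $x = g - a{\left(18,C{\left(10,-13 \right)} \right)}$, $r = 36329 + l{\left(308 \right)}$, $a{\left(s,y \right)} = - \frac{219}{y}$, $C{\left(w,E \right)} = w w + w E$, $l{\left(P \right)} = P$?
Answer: $- \frac{209987}{10} \approx -20999.0$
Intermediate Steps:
$C{\left(w,E \right)} = w^{2} + E w$
$g = 57643$ ($g = 16781 + 40862 = 57643$)
$r = 36637$ ($r = 36329 + 308 = 36637$)
$x = \frac{576357}{10}$ ($x = 57643 - - \frac{219}{10 \left(-13 + 10\right)} = 57643 - - \frac{219}{10 \left(-3\right)} = 57643 - - \frac{219}{-30} = 57643 - \left(-219\right) \left(- \frac{1}{30}\right) = 57643 - \frac{73}{10} = \frac{576357}{10} \approx 57636.0$)
$r - x = 36637 - \frac{576357}{10} = - \frac{209987}{10}$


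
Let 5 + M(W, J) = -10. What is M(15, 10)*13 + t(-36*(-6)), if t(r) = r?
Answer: 21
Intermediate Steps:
M(W, J) = -15 (M(W, J) = -5 - 10 = -15)
M(15, 10)*13 + t(-36*(-6)) = -15*13 - 36*(-6) = -195 + 216 = 21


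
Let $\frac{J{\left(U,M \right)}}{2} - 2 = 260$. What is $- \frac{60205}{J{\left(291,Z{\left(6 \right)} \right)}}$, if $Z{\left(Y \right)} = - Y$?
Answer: $- \frac{60205}{524} \approx -114.9$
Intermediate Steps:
$J{\left(U,M \right)} = 524$ ($J{\left(U,M \right)} = 4 + 2 \cdot 260 = 4 + 520 = 524$)
$- \frac{60205}{J{\left(291,Z{\left(6 \right)} \right)}} = - \frac{60205}{524}$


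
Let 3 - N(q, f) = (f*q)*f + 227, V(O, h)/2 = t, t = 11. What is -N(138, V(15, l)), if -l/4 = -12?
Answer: 67016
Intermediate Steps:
l = 48 (l = -4*(-12) = 48)
V(O, h) = 22 (V(O, h) = 2*11 = 22)
N(q, f) = -224 - q*f**2 (N(q, f) = 3 - ((f*q)*f + 227) = 3 - (q*f**2 + 227) = 3 - (227 + q*f**2) = 3 + (-227 - q*f**2) = -224 - q*f**2)
-N(138, V(15, l)) = -(-224 - 1*138*22**2) = -(-224 - 1*138*484) = -(-224 - 66792) = -1*(-67016) = 67016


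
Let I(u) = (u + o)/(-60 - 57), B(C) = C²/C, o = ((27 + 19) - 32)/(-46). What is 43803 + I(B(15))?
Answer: 9067195/207 ≈ 43803.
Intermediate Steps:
o = -7/23 (o = (46 - 32)*(-1/46) = 14*(-1/46) = -7/23 ≈ -0.30435)
B(C) = C
I(u) = 7/2691 - u/117 (I(u) = (u - 7/23)/(-60 - 57) = (-7/23 + u)/(-117) = (-7/23 + u)*(-1/117) = 7/2691 - u/117)
43803 + I(B(15)) = 43803 + (7/2691 - 1/117*15) = 43803 + (7/2691 - 5/39) = 43803 - 26/207 = 9067195/207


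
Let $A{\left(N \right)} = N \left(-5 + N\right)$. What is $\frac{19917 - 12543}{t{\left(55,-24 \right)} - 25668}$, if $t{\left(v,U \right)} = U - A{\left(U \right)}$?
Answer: $- \frac{1229}{4398} \approx -0.27945$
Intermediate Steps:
$t{\left(v,U \right)} = U - U \left(-5 + U\right)$
$\frac{19917 - 12543}{t{\left(55,-24 \right)} - 25668} = \frac{19917 - 12543}{- 24 \left(6 - -24\right) - 25668} = \frac{7374}{- 24 \left(6 + 24\right) - 25668} = \frac{7374}{\left(-24\right) 30 - 25668} = \frac{7374}{-720 - 25668} = \frac{7374}{-26388} = 7374 \left(- \frac{1}{26388}\right) = - \frac{1229}{4398}$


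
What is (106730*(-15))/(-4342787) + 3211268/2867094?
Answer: 9267963531608/6225589275489 ≈ 1.4887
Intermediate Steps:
(106730*(-15))/(-4342787) + 3211268/2867094 = -1600950*(-1/4342787) + 3211268*(1/2867094) = 1600950/4342787 + 1605634/1433547 = 9267963531608/6225589275489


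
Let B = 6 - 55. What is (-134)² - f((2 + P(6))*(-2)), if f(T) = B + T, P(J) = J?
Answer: 18021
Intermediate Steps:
B = -49
f(T) = -49 + T
(-134)² - f((2 + P(6))*(-2)) = (-134)² - (-49 + (2 + 6)*(-2)) = 17956 - (-49 + 8*(-2)) = 17956 - (-49 - 16) = 17956 - 1*(-65) = 17956 + 65 = 18021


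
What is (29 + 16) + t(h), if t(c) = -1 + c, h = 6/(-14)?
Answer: 305/7 ≈ 43.571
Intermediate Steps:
h = -3/7 (h = 6*(-1/14) = -3/7 ≈ -0.42857)
(29 + 16) + t(h) = (29 + 16) + (-1 - 3/7) = 45 - 10/7 = 305/7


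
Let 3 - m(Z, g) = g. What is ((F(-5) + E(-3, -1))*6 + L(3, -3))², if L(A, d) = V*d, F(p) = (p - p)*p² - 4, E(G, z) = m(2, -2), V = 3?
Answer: 9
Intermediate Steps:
m(Z, g) = 3 - g
E(G, z) = 5 (E(G, z) = 3 - 1*(-2) = 3 + 2 = 5)
F(p) = -4 (F(p) = 0*p² - 4 = 0 - 4 = -4)
L(A, d) = 3*d
((F(-5) + E(-3, -1))*6 + L(3, -3))² = ((-4 + 5)*6 + 3*(-3))² = (1*6 - 9)² = (6 - 9)² = (-3)² = 9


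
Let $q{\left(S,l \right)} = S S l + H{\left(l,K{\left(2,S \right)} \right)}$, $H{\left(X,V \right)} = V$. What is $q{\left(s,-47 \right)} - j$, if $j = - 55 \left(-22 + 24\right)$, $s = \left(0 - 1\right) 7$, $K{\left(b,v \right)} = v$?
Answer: $-2200$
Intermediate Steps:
$s = -7$ ($s = \left(-1\right) 7 = -7$)
$j = -110$ ($j = \left(-55\right) 2 = -110$)
$q{\left(S,l \right)} = S + l S^{2}$ ($q{\left(S,l \right)} = S S l + S = S^{2} l + S = l S^{2} + S = S + l S^{2}$)
$q{\left(s,-47 \right)} - j = - 7 \left(1 - -329\right) - -110 = - 7 \left(1 + 329\right) + 110 = \left(-7\right) 330 + 110 = -2310 + 110 = -2200$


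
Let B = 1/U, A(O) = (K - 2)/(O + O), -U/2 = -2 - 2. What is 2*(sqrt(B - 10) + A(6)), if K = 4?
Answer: 1/3 + I*sqrt(158)/2 ≈ 0.33333 + 6.2849*I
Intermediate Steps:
U = 8 (U = -2*(-2 - 2) = -2*(-4) = 8)
A(O) = 1/O (A(O) = (4 - 2)/(O + O) = 2/((2*O)) = 2*(1/(2*O)) = 1/O)
B = 1/8 ≈ 0.12500
2*(sqrt(B - 10) + A(6)) = 2*(sqrt(1/8 - 10) + 1/6) = 2*(sqrt(-79/8) + 1/6) = 2*(I*sqrt(158)/4 + 1/6) = 2*(1/6 + I*sqrt(158)/4) = 1/3 + I*sqrt(158)/2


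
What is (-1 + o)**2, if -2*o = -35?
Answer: 1089/4 ≈ 272.25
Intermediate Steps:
o = 35/2 (o = -1/2*(-35) = 35/2 ≈ 17.500)
(-1 + o)**2 = (-1 + 35/2)**2 = (33/2)**2 = 1089/4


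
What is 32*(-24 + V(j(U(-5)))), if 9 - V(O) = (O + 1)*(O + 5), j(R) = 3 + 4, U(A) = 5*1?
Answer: -3552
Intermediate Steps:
U(A) = 5
j(R) = 7
V(O) = 9 - (1 + O)*(5 + O) (V(O) = 9 - (O + 1)*(O + 5) = 9 - (1 + O)*(5 + O))
32*(-24 + V(j(U(-5)))) = 32*(-24 + (4 - 1*7**2 - 6*7)) = 32*(-24 + (4 - 1*49 - 42)) = 32*(-24 + (4 - 49 - 42)) = 32*(-24 - 87) = 32*(-111) = -3552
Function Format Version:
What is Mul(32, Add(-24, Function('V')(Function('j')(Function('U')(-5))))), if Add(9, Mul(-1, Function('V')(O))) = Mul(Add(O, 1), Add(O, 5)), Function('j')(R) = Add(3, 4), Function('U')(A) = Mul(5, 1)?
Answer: -3552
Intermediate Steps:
Function('U')(A) = 5
Function('j')(R) = 7
Function('V')(O) = Add(9, Mul(-1, Add(1, O), Add(5, O))) (Function('V')(O) = Add(9, Mul(-1, Mul(Add(O, 1), Add(O, 5)))) = Add(9, Mul(-1, Mul(Add(1, O), Add(5, O)))) = Add(9, Mul(-1, Add(1, O), Add(5, O))))
Mul(32, Add(-24, Function('V')(Function('j')(Function('U')(-5))))) = Mul(32, Add(-24, Add(4, Mul(-1, Pow(7, 2)), Mul(-6, 7)))) = Mul(32, Add(-24, Add(4, Mul(-1, 49), -42))) = Mul(32, Add(-24, Add(4, -49, -42))) = Mul(32, Add(-24, -87)) = Mul(32, -111) = -3552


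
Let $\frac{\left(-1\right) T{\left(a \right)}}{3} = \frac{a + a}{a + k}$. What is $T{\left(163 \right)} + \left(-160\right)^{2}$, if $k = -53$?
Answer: $\frac{1407511}{55} \approx 25591.0$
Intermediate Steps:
$T{\left(a \right)} = - \frac{6 a}{-53 + a}$ ($T{\left(a \right)} = - 3 \frac{a + a}{a - 53} = - 3 \frac{2 a}{-53 + a} = - \frac{6 a}{-53 + a}$)
$T{\left(163 \right)} + \left(-160\right)^{2} = \left(-6\right) 163 \frac{1}{-53 + 163} + \left(-160\right)^{2} = \left(-6\right) 163 \cdot \frac{1}{110} + 25600 = - \frac{489}{55} + 25600 = \frac{1407511}{55}$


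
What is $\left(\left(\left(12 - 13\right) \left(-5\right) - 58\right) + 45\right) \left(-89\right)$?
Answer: $712$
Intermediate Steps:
$\left(\left(\left(12 - 13\right) \left(-5\right) - 58\right) + 45\right) \left(-89\right) = \left(\left(\left(-1\right) \left(-5\right) - 58\right) + 45\right) \left(-89\right) = \left(\left(5 - 58\right) + 45\right) \left(-89\right) = \left(-53 + 45\right) \left(-89\right) = \left(-8\right) \left(-89\right) = 712$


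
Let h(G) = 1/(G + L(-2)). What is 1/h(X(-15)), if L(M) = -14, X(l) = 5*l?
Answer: -89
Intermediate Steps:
h(G) = 1/(-14 + G) (h(G) = 1/(G - 14) = 1/(-14 + G))
1/h(X(-15)) = 1/(1/(-14 + 5*(-15))) = 1/(1/(-14 - 75)) = 1/(1/(-89)) = 1/(-1/89) = -89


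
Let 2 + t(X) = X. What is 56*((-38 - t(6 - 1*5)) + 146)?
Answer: 6104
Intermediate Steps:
t(X) = -2 + X
56*((-38 - t(6 - 1*5)) + 146) = 56*((-38 - (-2 + (6 - 1*5))) + 146) = 56*((-38 - (-2 + (6 - 5))) + 146) = 56*((-38 - (-2 + 1)) + 146) = 56*((-38 - 1*(-1)) + 146) = 56*((-38 + 1) + 146) = 56*(-37 + 146) = 56*109 = 6104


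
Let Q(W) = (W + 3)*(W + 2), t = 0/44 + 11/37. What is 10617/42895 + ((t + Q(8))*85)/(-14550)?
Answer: -73311761/184740186 ≈ -0.39684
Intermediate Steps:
t = 11/37 (t = 0*(1/44) + 11*(1/37) = 0 + 11/37 = 11/37 ≈ 0.29730)
Q(W) = (2 + W)*(3 + W) (Q(W) = (3 + W)*(2 + W) = (2 + W)*(3 + W))
10617/42895 + ((t + Q(8))*85)/(-14550) = 10617/42895 + ((11/37 + (6 + 8**2 + 5*8))*85)/(-14550) = 10617*(1/42895) + ((11/37 + (6 + 64 + 40))*85)*(-1/14550) = 10617/42895 + ((11/37 + 110)*85)*(-1/14550) = 10617/42895 + ((4081/37)*85)*(-1/14550) = 10617/42895 + (346885/37)*(-1/14550) = 10617/42895 - 69377/107670 = -73311761/184740186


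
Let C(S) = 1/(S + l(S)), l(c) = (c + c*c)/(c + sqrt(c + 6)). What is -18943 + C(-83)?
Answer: -1951186455/103003 + 41*I*sqrt(77)/1133033 ≈ -18943.0 + 0.00031753*I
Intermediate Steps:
l(c) = (c + c**2)/(c + sqrt(6 + c))
C(S) = 1/(S + S*(1 + S)/(S + sqrt(6 + S)))
-18943 + C(-83) = -18943 + (-83 + sqrt(6 - 83))/((-83)*(1 + sqrt(6 - 83) + 2*(-83))) = -18943 - (-83 + sqrt(-77))/(83*(1 + sqrt(-77) - 166)) = -18943 - (-83 + I*sqrt(77))/(83*(1 + I*sqrt(77) - 166)) = -18943 - (-83 + I*sqrt(77))/(83*(-165 + I*sqrt(77)))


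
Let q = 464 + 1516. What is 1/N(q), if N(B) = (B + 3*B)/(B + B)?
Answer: ½ ≈ 0.50000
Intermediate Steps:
q = 1980
N(B) = 2 (N(B) = (4*B)/((2*B)) = (4*B)*(1/(2*B)) = 2)
1/N(q) = 1/2 = ½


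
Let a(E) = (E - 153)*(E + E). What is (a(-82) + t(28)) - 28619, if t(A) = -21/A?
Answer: 39681/4 ≈ 9920.3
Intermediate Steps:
a(E) = 2*E*(-153 + E) (a(E) = (-153 + E)*(2*E) = 2*E*(-153 + E))
(a(-82) + t(28)) - 28619 = (2*(-82)*(-153 - 82) - 21/28) - 28619 = (2*(-82)*(-235) - 21*1/28) - 28619 = (38540 - 3/4) - 28619 = 154157/4 - 28619 = 39681/4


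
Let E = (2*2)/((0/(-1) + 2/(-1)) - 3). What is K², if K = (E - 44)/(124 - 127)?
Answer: 50176/225 ≈ 223.00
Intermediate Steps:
E = -⅘ (E = 4/((0*(-1) + 2*(-1)) - 3) = 4/((0 - 2) - 3) = 4/(-2 - 3) = 4/(-5) = 4*(-⅕) = -⅘ ≈ -0.80000)
K = 224/15 (K = (-⅘ - 44)/(124 - 127) = -224/5/(-3) = -224/5*(-⅓) = 224/15 ≈ 14.933)
K² = (224/15)² = 50176/225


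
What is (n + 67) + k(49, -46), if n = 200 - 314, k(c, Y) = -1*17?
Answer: -64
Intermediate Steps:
k(c, Y) = -17
n = -114
(n + 67) + k(49, -46) = (-114 + 67) - 17 = -47 - 17 = -64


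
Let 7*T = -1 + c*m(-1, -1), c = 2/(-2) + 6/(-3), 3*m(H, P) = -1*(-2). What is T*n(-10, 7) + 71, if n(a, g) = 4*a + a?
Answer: 647/7 ≈ 92.429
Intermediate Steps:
m(H, P) = 2/3 (m(H, P) = (-1*(-2))/3 = (1/3)*2 = 2/3)
n(a, g) = 5*a
c = -3 (c = 2*(-1/2) + 6*(-1/3) = -1 - 2 = -3)
T = -3/7 (T = (-1 - 3*2/3)/7 = (-1 - 2)/7 = (1/7)*(-3) = -3/7 ≈ -0.42857)
T*n(-10, 7) + 71 = -15*(-10)/7 + 71 = -3/7*(-50) + 71 = 150/7 + 71 = 647/7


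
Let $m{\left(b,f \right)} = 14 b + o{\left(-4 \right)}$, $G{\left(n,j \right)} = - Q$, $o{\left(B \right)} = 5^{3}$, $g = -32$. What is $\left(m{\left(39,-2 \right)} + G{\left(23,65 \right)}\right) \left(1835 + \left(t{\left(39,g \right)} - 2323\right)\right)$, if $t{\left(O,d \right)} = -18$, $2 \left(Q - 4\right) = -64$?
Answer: $-353694$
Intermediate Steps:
$Q = -28$ ($Q = 4 + \frac{1}{2} \left(-64\right) = 4 - 32 = -28$)
$o{\left(B \right)} = 125$
$G{\left(n,j \right)} = 28$ ($G{\left(n,j \right)} = \left(-1\right) \left(-28\right) = 28$)
$m{\left(b,f \right)} = 125 + 14 b$ ($m{\left(b,f \right)} = 14 b + 125 = 125 + 14 b$)
$\left(m{\left(39,-2 \right)} + G{\left(23,65 \right)}\right) \left(1835 + \left(t{\left(39,g \right)} - 2323\right)\right) = \left(\left(125 + 14 \cdot 39\right) + 28\right) \left(1835 - 2341\right) = \left(\left(125 + 546\right) + 28\right) \left(1835 - 2341\right) = \left(671 + 28\right) \left(-506\right) = 699 \left(-506\right) = -353694$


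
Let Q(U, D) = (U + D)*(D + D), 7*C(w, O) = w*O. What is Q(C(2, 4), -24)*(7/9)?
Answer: 2560/3 ≈ 853.33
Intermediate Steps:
C(w, O) = O*w/7 (C(w, O) = (w*O)/7 = (O*w)/7 = O*w/7)
Q(U, D) = 2*D*(D + U) (Q(U, D) = (D + U)*(2*D) = 2*D*(D + U))
Q(C(2, 4), -24)*(7/9) = (2*(-24)*(-24 + (⅐)*4*2))*(7/9) = (2*(-24)*(-24 + 8/7))*(7*(⅑)) = (2*(-24)*(-160/7))*(7/9) = (7680/7)*(7/9) = 2560/3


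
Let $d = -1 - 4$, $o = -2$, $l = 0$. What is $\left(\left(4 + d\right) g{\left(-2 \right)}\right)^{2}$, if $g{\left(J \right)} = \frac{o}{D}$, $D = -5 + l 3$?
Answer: $\frac{4}{25} \approx 0.16$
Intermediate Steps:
$D = -5$ ($D = -5 + 0 \cdot 3 = -5 + 0 = -5$)
$d = -5$ ($d = -1 - 4 = -5$)
$g{\left(J \right)} = \frac{2}{5}$ ($g{\left(J \right)} = - \frac{2}{-5} = \left(-2\right) \left(- \frac{1}{5}\right) = \frac{2}{5}$)
$\left(\left(4 + d\right) g{\left(-2 \right)}\right)^{2} = \left(\left(4 - 5\right) \frac{2}{5}\right)^{2} = \left(\left(-1\right) \frac{2}{5}\right)^{2} = \left(- \frac{2}{5}\right)^{2} = \frac{4}{25}$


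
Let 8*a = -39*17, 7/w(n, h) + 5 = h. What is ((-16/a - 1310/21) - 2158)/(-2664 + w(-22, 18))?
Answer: 10303892/12361125 ≈ 0.83357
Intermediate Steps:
w(n, h) = 7/(-5 + h)
a = -663/8 (a = (-39*17)/8 = (1/8)*(-663) = -663/8 ≈ -82.875)
((-16/a - 1310/21) - 2158)/(-2664 + w(-22, 18)) = ((-16/(-663/8) - 1310/21) - 2158)/(-2664 + 7/(-5 + 18)) = ((-16*(-8/663) - 1310*1/21) - 2158)/(-2664 + 7/13) = ((128/663 - 1310/21) - 2158)/(-2664 + 7*(1/13)) = (-288614/4641 - 2158)/(-2664 + 7/13) = -10303892/(4641*(-34625/13)) = -10303892/4641*(-13/34625) = 10303892/12361125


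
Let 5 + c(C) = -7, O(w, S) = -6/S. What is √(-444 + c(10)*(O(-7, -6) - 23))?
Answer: 6*I*√5 ≈ 13.416*I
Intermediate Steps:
c(C) = -12 (c(C) = -5 - 7 = -12)
√(-444 + c(10)*(O(-7, -6) - 23)) = √(-444 - 12*(-6/(-6) - 23)) = √(-444 - 12*(-6*(-⅙) - 23)) = √(-444 - 12*(1 - 23)) = √(-444 - 12*(-22)) = √(-444 + 264) = √(-180) = 6*I*√5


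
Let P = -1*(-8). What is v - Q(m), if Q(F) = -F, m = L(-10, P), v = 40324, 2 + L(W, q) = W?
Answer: 40312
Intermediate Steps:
P = 8
L(W, q) = -2 + W
m = -12 (m = -2 - 10 = -12)
v - Q(m) = 40324 - (-1)*(-12) = 40324 - 1*12 = 40324 - 12 = 40312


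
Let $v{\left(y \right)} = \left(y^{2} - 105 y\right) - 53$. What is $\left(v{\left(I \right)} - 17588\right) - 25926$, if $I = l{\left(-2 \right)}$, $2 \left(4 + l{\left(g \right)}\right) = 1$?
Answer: $- \frac{172749}{4} \approx -43187.0$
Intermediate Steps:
$l{\left(g \right)} = - \frac{7}{2}$ ($l{\left(g \right)} = -4 + \frac{1}{2} \cdot 1 = -4 + \frac{1}{2} = - \frac{7}{2}$)
$I = - \frac{7}{2} \approx -3.5$
$v{\left(y \right)} = -53 + y^{2} - 105 y$
$\left(v{\left(I \right)} - 17588\right) - 25926 = \left(\left(-53 + \left(- \frac{7}{2}\right)^{2} - - \frac{735}{2}\right) - 17588\right) - 25926 = \left(\left(-53 + \frac{49}{4} + \frac{735}{2}\right) - 17588\right) - 25926 = \left(\frac{1307}{4} - 17588\right) - 25926 = - \frac{69045}{4} - 25926 = - \frac{172749}{4}$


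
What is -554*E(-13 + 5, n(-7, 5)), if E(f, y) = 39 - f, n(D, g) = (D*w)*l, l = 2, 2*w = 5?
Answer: -26038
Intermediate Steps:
w = 5/2 (w = (½)*5 = 5/2 ≈ 2.5000)
n(D, g) = 5*D (n(D, g) = (D*(5/2))*2 = (5*D/2)*2 = 5*D)
-554*E(-13 + 5, n(-7, 5)) = -554*(39 - (-13 + 5)) = -554*(39 - 1*(-8)) = -554*(39 + 8) = -554*47 = -26038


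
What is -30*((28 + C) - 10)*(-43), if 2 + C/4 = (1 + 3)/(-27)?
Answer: 109220/9 ≈ 12136.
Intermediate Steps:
C = -232/27 (C = -8 + 4*((1 + 3)/(-27)) = -8 + 4*(4*(-1/27)) = -8 + 4*(-4/27) = -8 - 16/27 = -232/27 ≈ -8.5926)
-30*((28 + C) - 10)*(-43) = -30*((28 - 232/27) - 10)*(-43) = -30*(524/27 - 10)*(-43) = -30*254/27*(-43) = -2540/9*(-43) = 109220/9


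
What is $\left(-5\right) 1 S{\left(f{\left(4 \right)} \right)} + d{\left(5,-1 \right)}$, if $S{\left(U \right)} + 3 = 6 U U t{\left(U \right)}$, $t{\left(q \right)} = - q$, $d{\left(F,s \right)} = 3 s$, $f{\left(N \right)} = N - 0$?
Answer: $1932$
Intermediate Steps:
$f{\left(N \right)} = N$ ($f{\left(N \right)} = N + 0 = N$)
$S{\left(U \right)} = -3 - 6 U^{3}$ ($S{\left(U \right)} = -3 + 6 U U \left(- U\right) = -3 + 6 U^{2} \left(- U\right) = -3 - 6 U^{3}$)
$\left(-5\right) 1 S{\left(f{\left(4 \right)} \right)} + d{\left(5,-1 \right)} = \left(-5\right) 1 \left(-3 - 6 \cdot 4^{3}\right) + 3 \left(-1\right) = - 5 \left(-3 - 384\right) - 3 = \left(-5\right) \left(-387\right) - 3 = 1935 - 3 = 1932$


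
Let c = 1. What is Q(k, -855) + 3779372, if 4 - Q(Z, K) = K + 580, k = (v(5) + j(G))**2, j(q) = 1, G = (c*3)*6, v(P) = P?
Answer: 3779651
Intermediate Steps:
G = 18 (G = (1*3)*6 = 3*6 = 18)
k = 36 (k = (5 + 1)**2 = 6**2 = 36)
Q(Z, K) = -576 - K (Q(Z, K) = 4 - (K + 580) = 4 - (580 + K) = 4 + (-580 - K) = -576 - K)
Q(k, -855) + 3779372 = (-576 - 1*(-855)) + 3779372 = (-576 + 855) + 3779372 = 279 + 3779372 = 3779651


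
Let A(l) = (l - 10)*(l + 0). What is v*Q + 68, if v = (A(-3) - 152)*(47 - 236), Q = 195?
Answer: 4164683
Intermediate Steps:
A(l) = l*(-10 + l) (A(l) = (-10 + l)*l = l*(-10 + l))
v = 21357 (v = (-3*(-10 - 3) - 152)*(47 - 236) = (-3*(-13) - 152)*(-189) = (39 - 152)*(-189) = -113*(-189) = 21357)
v*Q + 68 = 21357*195 + 68 = 4164615 + 68 = 4164683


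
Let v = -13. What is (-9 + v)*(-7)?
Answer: 154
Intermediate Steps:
(-9 + v)*(-7) = (-9 - 13)*(-7) = -22*(-7) = 154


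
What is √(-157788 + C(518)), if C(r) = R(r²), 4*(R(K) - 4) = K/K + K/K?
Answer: 3*I*√70126/2 ≈ 397.22*I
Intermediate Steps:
R(K) = 9/2 (R(K) = 4 + (K/K + K/K)/4 = 4 + (1 + 1)/4 = 4 + (¼)*2 = 4 + ½ = 9/2)
C(r) = 9/2
√(-157788 + C(518)) = √(-157788 + 9/2) = √(-315567/2) = 3*I*√70126/2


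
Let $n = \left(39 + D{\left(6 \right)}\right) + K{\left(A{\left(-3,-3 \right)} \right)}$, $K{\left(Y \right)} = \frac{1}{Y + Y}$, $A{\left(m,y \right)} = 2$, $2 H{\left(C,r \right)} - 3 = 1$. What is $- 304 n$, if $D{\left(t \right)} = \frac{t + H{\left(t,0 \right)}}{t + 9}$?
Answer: $- \frac{181412}{15} \approx -12094.0$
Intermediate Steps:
$H{\left(C,r \right)} = 2$ ($H{\left(C,r \right)} = \frac{3}{2} + \frac{1}{2} \cdot 1 = \frac{3}{2} + \frac{1}{2} = 2$)
$K{\left(Y \right)} = \frac{1}{2 Y}$
$D{\left(t \right)} = \frac{2 + t}{9 + t}$ ($D{\left(t \right)} = \frac{t + 2}{t + 9} = \frac{2 + t}{9 + t}$)
$n = \frac{2387}{60}$ ($n = \left(39 + \frac{2 + 6}{9 + 6}\right) + \frac{1}{2 \cdot 2} = \left(39 + \frac{1}{15} \cdot 8\right) + \frac{1}{2} \cdot \frac{1}{2} = \left(39 + \frac{1}{15} \cdot 8\right) + \frac{1}{4} = \left(39 + \frac{8}{15}\right) + \frac{1}{4} = \frac{593}{15} + \frac{1}{4} = \frac{2387}{60} \approx 39.783$)
$- 304 n = \left(-304\right) \frac{2387}{60} = - \frac{181412}{15}$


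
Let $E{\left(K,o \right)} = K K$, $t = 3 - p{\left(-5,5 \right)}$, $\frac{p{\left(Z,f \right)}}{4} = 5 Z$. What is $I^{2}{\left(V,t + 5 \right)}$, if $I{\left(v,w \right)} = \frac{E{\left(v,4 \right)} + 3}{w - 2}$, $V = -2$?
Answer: $\frac{49}{11236} \approx 0.004361$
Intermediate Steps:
$p{\left(Z,f \right)} = 20 Z$ ($p{\left(Z,f \right)} = 4 \cdot 5 Z = 20 Z$)
$t = 103$ ($t = 3 - 20 \left(-5\right) = 3 - -100 = 3 + 100 = 103$)
$E{\left(K,o \right)} = K^{2}$
$I{\left(v,w \right)} = \frac{3 + v^{2}}{-2 + w}$ ($I{\left(v,w \right)} = \frac{v^{2} + 3}{w - 2} = \frac{3 + v^{2}}{-2 + w}$)
$I^{2}{\left(V,t + 5 \right)} = \left(\frac{3 + \left(-2\right)^{2}}{-2 + \left(103 + 5\right)}\right)^{2} = \left(\frac{3 + 4}{-2 + 108}\right)^{2} = \left(\frac{1}{106} \cdot 7\right)^{2} = \left(\frac{7}{106}\right)^{2} = \frac{49}{11236}$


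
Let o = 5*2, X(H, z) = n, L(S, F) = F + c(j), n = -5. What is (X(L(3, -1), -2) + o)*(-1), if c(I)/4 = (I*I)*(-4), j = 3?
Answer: -5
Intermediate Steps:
c(I) = -16*I**2 (c(I) = 4*((I*I)*(-4)) = 4*(I**2*(-4)) = 4*(-4*I**2) = -16*I**2)
L(S, F) = -144 + F (L(S, F) = F - 16*3**2 = F - 16*9 = F - 144 = -144 + F)
X(H, z) = -5
o = 10
(X(L(3, -1), -2) + o)*(-1) = (-5 + 10)*(-1) = 5*(-1) = -5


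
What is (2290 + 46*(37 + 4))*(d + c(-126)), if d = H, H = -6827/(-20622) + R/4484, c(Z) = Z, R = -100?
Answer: -2022323696520/3852877 ≈ -5.2489e+5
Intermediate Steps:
H = 7137517/23117262 (H = -6827/(-20622) - 100/4484 = -6827*(-1/20622) - 100*1/4484 = 6827/20622 - 25/1121 = 7137517/23117262 ≈ 0.30875)
d = 7137517/23117262 ≈ 0.30875
(2290 + 46*(37 + 4))*(d + c(-126)) = (2290 + 46*(37 + 4))*(7137517/23117262 - 126) = (2290 + 46*41)*(-2905637495/23117262) = (2290 + 1886)*(-2905637495/23117262) = 4176*(-2905637495/23117262) = -2022323696520/3852877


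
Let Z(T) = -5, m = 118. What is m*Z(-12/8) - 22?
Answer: -612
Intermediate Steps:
m*Z(-12/8) - 22 = 118*(-5) - 22 = -590 - 22 = -612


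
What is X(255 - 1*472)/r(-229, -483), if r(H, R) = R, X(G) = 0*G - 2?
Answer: 2/483 ≈ 0.0041408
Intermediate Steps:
X(G) = -2 (X(G) = 0 - 2 = -2)
X(255 - 1*472)/r(-229, -483) = -2/(-483) = -2*(-1/483) = 2/483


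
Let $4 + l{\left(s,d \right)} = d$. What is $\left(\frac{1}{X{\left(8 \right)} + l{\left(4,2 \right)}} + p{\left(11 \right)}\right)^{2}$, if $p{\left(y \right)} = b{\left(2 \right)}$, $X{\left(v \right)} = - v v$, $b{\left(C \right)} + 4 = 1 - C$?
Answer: $\frac{109561}{4356} \approx 25.152$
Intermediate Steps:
$l{\left(s,d \right)} = -4 + d$
$b{\left(C \right)} = -3 - C$ ($b{\left(C \right)} = -4 - \left(-1 + C\right) = -3 - C$)
$X{\left(v \right)} = - v^{2}$
$p{\left(y \right)} = -5$ ($p{\left(y \right)} = -3 - 2 = -5$)
$\left(\frac{1}{X{\left(8 \right)} + l{\left(4,2 \right)}} + p{\left(11 \right)}\right)^{2} = \left(\frac{1}{- 8^{2} + \left(-4 + 2\right)} - 5\right)^{2} = \left(\frac{1}{\left(-1\right) 64 - 2} - 5\right)^{2} = \left(\frac{1}{-64 - 2} - 5\right)^{2} = \left(\frac{1}{-66} - 5\right)^{2} = \left(- \frac{1}{66} - 5\right)^{2} = \left(- \frac{331}{66}\right)^{2} = \frac{109561}{4356}$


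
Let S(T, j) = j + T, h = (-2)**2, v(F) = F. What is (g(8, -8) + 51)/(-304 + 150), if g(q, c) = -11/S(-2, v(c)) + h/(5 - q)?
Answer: -1523/4620 ≈ -0.32965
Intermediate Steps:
h = 4
S(T, j) = T + j
g(q, c) = -11/(-2 + c) + 4/(5 - q)
(g(8, -8) + 51)/(-304 + 150) = ((63 - 11*8 - 4*(-8))/((-5 + 8)*(-2 - 8)) + 51)/(-304 + 150) = ((63 - 88 + 32)/(3*(-10)) + 51)/(-154) = ((1/3)*(-1/10)*7 + 51)*(-1/154) = (-7/30 + 51)*(-1/154) = (1523/30)*(-1/154) = -1523/4620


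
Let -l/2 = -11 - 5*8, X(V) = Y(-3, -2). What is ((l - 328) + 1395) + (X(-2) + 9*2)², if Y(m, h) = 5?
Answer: 1698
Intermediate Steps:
X(V) = 5
l = 102 (l = -2*(-11 - 5*8) = -2*(-11 - 40) = -2*(-51) = 102)
((l - 328) + 1395) + (X(-2) + 9*2)² = ((102 - 328) + 1395) + (5 + 9*2)² = (-226 + 1395) + (5 + 18)² = 1169 + 23² = 1169 + 529 = 1698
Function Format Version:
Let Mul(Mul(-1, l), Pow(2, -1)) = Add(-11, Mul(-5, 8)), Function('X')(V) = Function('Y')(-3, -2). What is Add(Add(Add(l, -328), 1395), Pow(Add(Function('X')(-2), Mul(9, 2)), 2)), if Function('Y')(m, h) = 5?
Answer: 1698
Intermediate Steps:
Function('X')(V) = 5
l = 102 (l = Mul(-2, Add(-11, Mul(-5, 8))) = Mul(-2, Add(-11, -40)) = Mul(-2, -51) = 102)
Add(Add(Add(l, -328), 1395), Pow(Add(Function('X')(-2), Mul(9, 2)), 2)) = Add(Add(Add(102, -328), 1395), Pow(Add(5, Mul(9, 2)), 2)) = Add(Add(-226, 1395), Pow(Add(5, 18), 2)) = Add(1169, Pow(23, 2)) = Add(1169, 529) = 1698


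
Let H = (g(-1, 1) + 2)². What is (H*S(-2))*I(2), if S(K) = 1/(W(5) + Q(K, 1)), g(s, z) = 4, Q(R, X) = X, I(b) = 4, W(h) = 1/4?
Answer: 576/5 ≈ 115.20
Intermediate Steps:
W(h) = ¼
H = 36 (H = (4 + 2)² = 6² = 36)
S(K) = ⅘ (S(K) = 1/(¼ + 1) = 1/(5/4) = ⅘)
(H*S(-2))*I(2) = (36*(⅘))*4 = (144/5)*4 = 576/5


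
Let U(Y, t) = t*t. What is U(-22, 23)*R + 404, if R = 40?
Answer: 21564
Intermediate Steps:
U(Y, t) = t²
U(-22, 23)*R + 404 = 23²*40 + 404 = 529*40 + 404 = 21160 + 404 = 21564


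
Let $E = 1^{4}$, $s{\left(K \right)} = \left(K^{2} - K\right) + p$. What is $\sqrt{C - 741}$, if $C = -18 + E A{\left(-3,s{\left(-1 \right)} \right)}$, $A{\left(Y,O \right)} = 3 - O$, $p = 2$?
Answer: $2 i \sqrt{190} \approx 27.568 i$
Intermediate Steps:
$s{\left(K \right)} = 2 + K^{2} - K$ ($s{\left(K \right)} = \left(K^{2} - K\right) + 2 = 2 + K^{2} - K$)
$E = 1$
$C = -19$ ($C = -18 + 1 \left(3 - \left(2 + \left(-1\right)^{2} - -1\right)\right) = -18 + 1 \left(3 - \left(2 + 1 + 1\right)\right) = -18 + 1 \left(3 - 4\right) = -18 + 1 \left(-1\right) = -18 - 1 = -19$)
$\sqrt{C - 741} = \sqrt{-19 - 741} = \sqrt{-760} = 2 i \sqrt{190}$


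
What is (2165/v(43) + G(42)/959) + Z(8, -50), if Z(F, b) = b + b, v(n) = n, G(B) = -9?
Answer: -2047852/41237 ≈ -49.661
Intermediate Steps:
Z(F, b) = 2*b
(2165/v(43) + G(42)/959) + Z(8, -50) = (2165/43 - 9/959) + 2*(-50) = (2165*(1/43) - 9*1/959) - 100 = (2165/43 - 9/959) - 100 = 2075848/41237 - 100 = -2047852/41237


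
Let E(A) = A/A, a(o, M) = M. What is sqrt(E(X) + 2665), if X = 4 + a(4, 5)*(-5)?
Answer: sqrt(2666) ≈ 51.633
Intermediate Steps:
X = -21 (X = 4 + 5*(-5) = 4 - 25 = -21)
E(A) = 1
sqrt(E(X) + 2665) = sqrt(1 + 2665) = sqrt(2666)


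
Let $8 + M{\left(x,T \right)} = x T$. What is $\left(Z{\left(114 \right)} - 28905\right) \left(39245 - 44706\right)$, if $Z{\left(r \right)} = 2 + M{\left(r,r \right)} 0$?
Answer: $157839283$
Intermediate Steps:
$M{\left(x,T \right)} = -8 + T x$ ($M{\left(x,T \right)} = -8 + x T = -8 + T x$)
$Z{\left(r \right)} = 2$ ($Z{\left(r \right)} = 2 + \left(-8 + r r\right) 0 = 2 + \left(-8 + r^{2}\right) 0 = 2 + 0 = 2$)
$\left(Z{\left(114 \right)} - 28905\right) \left(39245 - 44706\right) = \left(2 - 28905\right) \left(39245 - 44706\right) = \left(-28903\right) \left(-5461\right) = 157839283$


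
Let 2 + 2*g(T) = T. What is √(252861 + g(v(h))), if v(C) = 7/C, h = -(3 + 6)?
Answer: √9102946/6 ≈ 502.85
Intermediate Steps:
h = -9 (h = -1*9 = -9)
g(T) = -1 + T/2
√(252861 + g(v(h))) = √(252861 + (-1 + (7/(-9))/2)) = √(252861 + (-1 + (7*(-⅑))/2)) = √(252861 + (-1 + (½)*(-7/9))) = √(252861 + (-1 - 7/18)) = √(252861 - 25/18) = √(4551473/18) = √9102946/6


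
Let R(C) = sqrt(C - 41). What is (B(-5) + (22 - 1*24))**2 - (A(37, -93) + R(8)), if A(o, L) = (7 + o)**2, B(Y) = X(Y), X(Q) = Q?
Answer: -1887 - I*sqrt(33) ≈ -1887.0 - 5.7446*I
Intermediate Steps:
B(Y) = Y
R(C) = sqrt(-41 + C)
(B(-5) + (22 - 1*24))**2 - (A(37, -93) + R(8)) = (-5 + (22 - 1*24))**2 - ((7 + 37)**2 + sqrt(-41 + 8)) = (-5 + (22 - 24))**2 - (44**2 + sqrt(-33)) = (-5 - 2)**2 - (1936 + I*sqrt(33)) = (-7)**2 + (-1936 - I*sqrt(33)) = 49 + (-1936 - I*sqrt(33)) = -1887 - I*sqrt(33)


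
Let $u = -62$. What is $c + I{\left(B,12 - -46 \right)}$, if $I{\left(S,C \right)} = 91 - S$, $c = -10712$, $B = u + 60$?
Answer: $-10619$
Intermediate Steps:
$B = -2$ ($B = -62 + 60 = -2$)
$c + I{\left(B,12 - -46 \right)} = -10712 + \left(91 - -2\right) = -10712 + \left(91 + 2\right) = -10712 + 93 = -10619$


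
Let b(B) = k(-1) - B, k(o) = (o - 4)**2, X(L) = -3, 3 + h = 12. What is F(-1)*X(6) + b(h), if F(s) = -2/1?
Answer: 22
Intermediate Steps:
h = 9 (h = -3 + 12 = 9)
k(o) = (-4 + o)**2
b(B) = 25 - B (b(B) = (-4 - 1)**2 - B = (-5)**2 - B = 25 - B)
F(s) = -2 (F(s) = -2*1 = -2)
F(-1)*X(6) + b(h) = -2*(-3) + (25 - 1*9) = 6 + (25 - 9) = 6 + 16 = 22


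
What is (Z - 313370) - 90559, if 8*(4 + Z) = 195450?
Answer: -1518007/4 ≈ -3.7950e+5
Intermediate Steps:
Z = 97709/4 (Z = -4 + (⅛)*195450 = -4 + 97725/4 = 97709/4 ≈ 24427.)
(Z - 313370) - 90559 = (97709/4 - 313370) - 90559 = -1155771/4 - 90559 = -1518007/4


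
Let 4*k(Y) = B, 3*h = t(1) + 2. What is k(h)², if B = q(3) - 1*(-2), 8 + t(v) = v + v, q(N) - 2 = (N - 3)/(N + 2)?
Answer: 1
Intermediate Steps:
q(N) = 2 + (-3 + N)/(2 + N) (q(N) = 2 + (N - 3)/(N + 2) = 2 + (-3 + N)/(2 + N))
t(v) = -8 + 2*v (t(v) = -8 + (v + v) = -8 + 2*v)
h = -4/3 (h = ((-8 + 2*1) + 2)/3 = ((-8 + 2) + 2)/3 = (-6 + 2)/3 = (⅓)*(-4) = -4/3 ≈ -1.3333)
B = 4 (B = (1 + 3*3)/(2 + 3) - 1*(-2) = (1 + 9)/5 + 2 = (⅕)*10 + 2 = 2 + 2 = 4)
k(Y) = 1 (k(Y) = (¼)*4 = 1)
k(h)² = 1² = 1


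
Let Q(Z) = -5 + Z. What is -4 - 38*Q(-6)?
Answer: 414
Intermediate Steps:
-4 - 38*Q(-6) = -4 - 38*(-5 - 6) = -4 - 38*(-11) = -4 + 418 = 414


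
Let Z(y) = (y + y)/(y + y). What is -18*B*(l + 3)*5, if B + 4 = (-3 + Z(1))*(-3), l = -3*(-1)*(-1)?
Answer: 0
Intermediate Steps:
l = -3 (l = 3*(-1) = -3)
Z(y) = 1 (Z(y) = (2*y)/((2*y)) = (2*y)*(1/(2*y)) = 1)
B = 2 (B = -4 + (-3 + 1)*(-3) = -4 - 2*(-3) = -4 + 6 = 2)
-18*B*(l + 3)*5 = -36*(-3 + 3)*5 = -36*0*5 = -18*0*5 = 0*5 = 0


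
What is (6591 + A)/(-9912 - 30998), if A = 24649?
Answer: -3124/4091 ≈ -0.76363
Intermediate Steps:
(6591 + A)/(-9912 - 30998) = (6591 + 24649)/(-9912 - 30998) = 31240/(-40910) = 31240*(-1/40910) = -3124/4091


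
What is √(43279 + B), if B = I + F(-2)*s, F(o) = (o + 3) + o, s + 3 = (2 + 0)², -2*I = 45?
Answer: √173022/2 ≈ 207.98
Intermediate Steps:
I = -45/2 (I = -½*45 = -45/2 ≈ -22.500)
s = 1 (s = -3 + (2 + 0)² = -3 + 2² = -3 + 4 = 1)
F(o) = 3 + 2*o (F(o) = (3 + o) + o = 3 + 2*o)
B = -47/2 (B = -45/2 + (3 + 2*(-2))*1 = -45/2 + (3 - 4)*1 = -45/2 - 1*1 = -45/2 - 1 = -47/2 ≈ -23.500)
√(43279 + B) = √(43279 - 47/2) = √(86511/2) = √173022/2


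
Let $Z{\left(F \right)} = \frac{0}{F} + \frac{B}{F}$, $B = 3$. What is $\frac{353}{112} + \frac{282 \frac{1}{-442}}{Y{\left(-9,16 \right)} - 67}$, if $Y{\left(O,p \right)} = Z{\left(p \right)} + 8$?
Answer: $\frac{73662905}{23291632} \approx 3.1626$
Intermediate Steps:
$Z{\left(F \right)} = \frac{3}{F}$ ($Z{\left(F \right)} = \frac{0}{F} + \frac{3}{F} = 0 + \frac{3}{F} = \frac{3}{F}$)
$Y{\left(O,p \right)} = 8 + \frac{3}{p}$ ($Y{\left(O,p \right)} = \frac{3}{p} + 8 = 8 + \frac{3}{p}$)
$\frac{353}{112} + \frac{282 \frac{1}{-442}}{Y{\left(-9,16 \right)} - 67} = \frac{353}{112} + \frac{282 \frac{1}{-442}}{\left(8 + \frac{3}{16}\right) - 67} = 353 \cdot \frac{1}{112} + \frac{282 \left(- \frac{1}{442}\right)}{\left(8 + 3 \cdot \frac{1}{16}\right) - 67} = \frac{353}{112} - \frac{141}{221 \left(\left(8 + \frac{3}{16}\right) - 67\right)} = \frac{353}{112} - \frac{141}{221 \left(\frac{131}{16} - 67\right)} = \frac{353}{112} - \frac{141}{221 \left(- \frac{941}{16}\right)} = \frac{353}{112} - - \frac{2256}{207961} = \frac{353}{112} + \frac{2256}{207961} = \frac{73662905}{23291632}$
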